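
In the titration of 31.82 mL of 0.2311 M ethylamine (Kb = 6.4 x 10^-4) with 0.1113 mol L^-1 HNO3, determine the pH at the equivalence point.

5.97

n(C2H5NH2) = 0.2311 x 0.03182 = 0.007354 mol; V(HNO3) at equivalence = 0.007354/0.1113 = 0.06607 L.
At equivalence the base is fully converted to C2H5NH3+; total volume = 0.09789 L, so [C2H5NH3+] = 0.007354/0.09789 = 0.07512 M.
Ka(C2H5NH3+) = Kw/Kb = 1.0e-14 / 6.4 x 10^-4 = 1.56e-11.
[H^+] = sqrt(Ka x [C2H5NH3+]) = sqrt(1.56e-11 x 0.07512) = 1.08e-6 M.
pH = -log(1.08e-6) = 5.97.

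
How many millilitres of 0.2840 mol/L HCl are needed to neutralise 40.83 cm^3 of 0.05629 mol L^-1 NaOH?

n(NaOH) = 0.05629 mol/L x 0.04083 L = 0.002298 mol.
At equivalence n(HCl) = n(NaOH) = 0.002298 mol.
V(HCl) = 0.002298 / 0.2840 = 0.008093 L = 8.09 mL.

8.09 mL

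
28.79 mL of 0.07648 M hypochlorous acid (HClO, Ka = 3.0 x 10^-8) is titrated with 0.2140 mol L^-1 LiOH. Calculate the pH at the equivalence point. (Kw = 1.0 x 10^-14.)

n(HClO) = 0.07648 x 0.02879 = 0.002202 mol; V(LiOH) at equivalence = 0.002202/0.2140 = 0.01029 L.
At equivalence all the acid is converted to ClO-; total volume = 0.02879 + 0.01029 = 0.03908 L, so [ClO-] = 0.002202/0.03908 = 0.05634 M.
Kb = Kw/Ka = 1.0e-14 / 3.0 x 10^-8 = 3.33e-7.
[OH^-] = sqrt(Kb x [ClO-]) = sqrt(3.33e-7 x 0.05634) = 0.000137 M.
pOH = 3.86, so pH = 14.00 - 3.86 = 10.14.

10.14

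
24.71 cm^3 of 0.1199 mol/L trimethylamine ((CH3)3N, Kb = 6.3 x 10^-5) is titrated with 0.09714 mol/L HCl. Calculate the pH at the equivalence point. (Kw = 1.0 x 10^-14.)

n((CH3)3N) = 0.1199 x 0.02471 = 0.002963 mol; V(HCl) at equivalence = 0.002963/0.09714 = 0.03050 L.
At equivalence the base is fully converted to (CH3)3NH+; total volume = 0.05521 L, so [(CH3)3NH+] = 0.002963/0.05521 = 0.05366 M.
Ka((CH3)3NH+) = Kw/Kb = 1.0e-14 / 6.3 x 10^-5 = 1.59e-10.
[H^+] = sqrt(Ka x [(CH3)3NH+]) = sqrt(1.59e-10 x 0.05366) = 2.92e-6 M.
pH = -log(2.92e-6) = 5.53.

5.53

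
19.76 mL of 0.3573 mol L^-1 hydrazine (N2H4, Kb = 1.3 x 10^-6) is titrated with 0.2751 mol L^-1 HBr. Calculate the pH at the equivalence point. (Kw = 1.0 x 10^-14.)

4.46

n(N2H4) = 0.3573 x 0.01976 = 0.007060 mol; V(HBr) at equivalence = 0.007060/0.2751 = 0.02566 L.
At equivalence the base is fully converted to N2H5+; total volume = 0.04542 L, so [N2H5+] = 0.007060/0.04542 = 0.1554 M.
Ka(N2H5+) = Kw/Kb = 1.0e-14 / 1.3 x 10^-6 = 7.69e-9.
[H^+] = sqrt(Ka x [N2H5+]) = sqrt(7.69e-9 x 0.1554) = 3.46e-5 M.
pH = -log(3.46e-5) = 4.46.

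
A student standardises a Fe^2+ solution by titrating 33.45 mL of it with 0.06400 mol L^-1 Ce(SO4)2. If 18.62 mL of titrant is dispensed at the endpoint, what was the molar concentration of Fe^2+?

0.0356 M

n(Ce(SO4)2) = 0.06400 x 0.01862 = 0.001192 mol.
From the balanced equation, 1 mol Ce(SO4)2 reacts with 1 mol Fe^2+, so n(Fe^2+) = 0.001192 x 1/1 = 0.001192 mol.
[Fe^2+] = 0.001192 / 0.03345 L = 0.0356 M.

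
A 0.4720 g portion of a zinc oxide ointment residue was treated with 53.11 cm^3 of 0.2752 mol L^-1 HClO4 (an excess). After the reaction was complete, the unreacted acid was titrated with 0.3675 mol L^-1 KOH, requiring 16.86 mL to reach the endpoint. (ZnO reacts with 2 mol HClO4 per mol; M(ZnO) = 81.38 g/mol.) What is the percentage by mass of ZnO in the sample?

Total n(HClO4) added = 0.2752 x 0.05311 = 0.01462 mol.
n(KOH) used = 0.3675 x 0.01686 = 0.006196 mol, which equals the excess n(HClO4).
So n(HClO4) consumed by the sample = 0.01462 - 0.006196 = 0.008420 mol.
n(ZnO) = 0.008420 / 2 = 0.004210 mol.
mass ZnO = 0.004210 x 81.38 = 0.3426 g, so %ZnO = 0.3426/0.4720 x 100 = 72.6%.

72.6%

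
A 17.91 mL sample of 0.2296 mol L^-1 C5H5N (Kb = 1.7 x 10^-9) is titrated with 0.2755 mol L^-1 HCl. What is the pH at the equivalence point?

3.07

n(C5H5N) = 0.2296 x 0.01791 = 0.004112 mol; V(HCl) at equivalence = 0.004112/0.2755 = 0.01493 L.
At equivalence the base is fully converted to C5H5NH+; total volume = 0.03284 L, so [C5H5NH+] = 0.004112/0.03284 = 0.1252 M.
Ka(C5H5NH+) = Kw/Kb = 1.0e-14 / 1.7 x 10^-9 = 5.88e-6.
[H^+] = sqrt(Ka x [C5H5NH+]) = sqrt(5.88e-6 x 0.1252) = 0.000858 M.
pH = -log(0.000858) = 3.07.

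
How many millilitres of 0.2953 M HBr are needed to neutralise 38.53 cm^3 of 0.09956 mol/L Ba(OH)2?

26.0 mL

n(Ba(OH)2) = 0.09956 mol/L x 0.03853 L = 0.003836 mol.
The neutralisation is 1 Ba(OH)2 : 2 HBr, so n(HBr) = 0.003836 x 2/1 = 0.007672 mol.
V(HBr) = 0.007672 / 0.2953 = 0.02598 L = 26.0 mL.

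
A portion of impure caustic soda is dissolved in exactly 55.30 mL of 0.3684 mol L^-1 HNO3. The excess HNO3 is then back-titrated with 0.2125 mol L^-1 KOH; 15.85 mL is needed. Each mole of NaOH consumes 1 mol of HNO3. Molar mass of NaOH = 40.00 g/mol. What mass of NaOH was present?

0.680 g

Total n(HNO3) added = 0.3684 x 0.05530 = 0.02037 mol.
n(KOH) used = 0.2125 x 0.01585 = 0.003368 mol, which equals the excess n(HNO3).
So n(HNO3) consumed by the sample = 0.02037 - 0.003368 = 0.01700 mol.
n(NaOH) = 0.01700 / 1 = 0.01700 mol.
mass = 0.01700 mol x 40.00 g/mol = 0.680 g.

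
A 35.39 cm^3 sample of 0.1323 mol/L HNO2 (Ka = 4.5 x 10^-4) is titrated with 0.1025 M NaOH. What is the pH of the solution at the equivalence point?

8.05

n(HNO2) = 0.1323 x 0.03539 = 0.004682 mol; V(NaOH) at equivalence = 0.004682/0.1025 = 0.04568 L.
At equivalence all the acid is converted to NO2-; total volume = 0.03539 + 0.04568 = 0.08107 L, so [NO2-] = 0.004682/0.08107 = 0.05775 M.
Kb = Kw/Ka = 1.0e-14 / 4.5 x 10^-4 = 2.22e-11.
[OH^-] = sqrt(Kb x [NO2-]) = sqrt(2.22e-11 x 0.05775) = 1.13e-6 M.
pOH = 5.95, so pH = 14.00 - 5.95 = 8.05.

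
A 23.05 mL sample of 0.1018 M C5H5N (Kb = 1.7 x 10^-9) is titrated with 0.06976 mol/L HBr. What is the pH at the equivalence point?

3.31

n(C5H5N) = 0.1018 x 0.02305 = 0.002346 mol; V(HBr) at equivalence = 0.002346/0.06976 = 0.03364 L.
At equivalence the base is fully converted to C5H5NH+; total volume = 0.05669 L, so [C5H5NH+] = 0.002346/0.05669 = 0.04139 M.
Ka(C5H5NH+) = Kw/Kb = 1.0e-14 / 1.7 x 10^-9 = 5.88e-6.
[H^+] = sqrt(Ka x [C5H5NH+]) = sqrt(5.88e-6 x 0.04139) = 0.000493 M.
pH = -log(0.000493) = 3.31.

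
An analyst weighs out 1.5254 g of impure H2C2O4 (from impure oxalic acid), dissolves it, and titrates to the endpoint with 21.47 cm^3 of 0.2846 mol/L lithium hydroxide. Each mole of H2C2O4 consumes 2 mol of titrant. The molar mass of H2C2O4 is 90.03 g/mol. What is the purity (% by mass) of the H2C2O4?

18.0%

n(LiOH) = 0.2846 x 0.02147 = 0.006110 mol.
n(H2C2O4) = 0.006110 / 2 = 0.003055 mol.
mass of H2C2O4 = 0.003055 x 90.03 = 0.2751 g.
% purity = 0.2751 / 1.5254 x 100 = 18.0%.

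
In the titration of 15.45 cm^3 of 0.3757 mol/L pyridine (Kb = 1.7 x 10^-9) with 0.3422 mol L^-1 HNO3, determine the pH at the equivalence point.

2.99

n(C5H5N) = 0.3757 x 0.01545 = 0.005805 mol; V(HNO3) at equivalence = 0.005805/0.3422 = 0.01696 L.
At equivalence the base is fully converted to C5H5NH+; total volume = 0.03241 L, so [C5H5NH+] = 0.005805/0.03241 = 0.1791 M.
Ka(C5H5NH+) = Kw/Kb = 1.0e-14 / 1.7 x 10^-9 = 5.88e-6.
[H^+] = sqrt(Ka x [C5H5NH+]) = sqrt(5.88e-6 x 0.1791) = 0.00103 M.
pH = -log(0.00103) = 2.99.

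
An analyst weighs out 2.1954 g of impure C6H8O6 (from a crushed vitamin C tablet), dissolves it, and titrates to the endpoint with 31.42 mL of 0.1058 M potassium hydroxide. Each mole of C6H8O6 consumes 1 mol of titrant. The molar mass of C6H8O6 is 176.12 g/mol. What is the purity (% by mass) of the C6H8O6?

n(KOH) = 0.1058 x 0.03142 = 0.003324 mol.
n(C6H8O6) = 0.003324 / 1 = 0.003324 mol.
mass of C6H8O6 = 0.003324 x 176.12 = 0.5855 g.
% purity = 0.5855 / 2.1954 x 100 = 26.7%.

26.7%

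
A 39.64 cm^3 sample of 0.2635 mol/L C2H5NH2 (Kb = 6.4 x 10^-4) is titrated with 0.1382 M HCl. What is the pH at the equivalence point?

5.92

n(C2H5NH2) = 0.2635 x 0.03964 = 0.01045 mol; V(HCl) at equivalence = 0.01045/0.1382 = 0.07558 L.
At equivalence the base is fully converted to C2H5NH3+; total volume = 0.1152 L, so [C2H5NH3+] = 0.01045/0.1152 = 0.09065 M.
Ka(C2H5NH3+) = Kw/Kb = 1.0e-14 / 6.4 x 10^-4 = 1.56e-11.
[H^+] = sqrt(Ka x [C2H5NH3+]) = sqrt(1.56e-11 x 0.09065) = 1.19e-6 M.
pH = -log(1.19e-6) = 5.92.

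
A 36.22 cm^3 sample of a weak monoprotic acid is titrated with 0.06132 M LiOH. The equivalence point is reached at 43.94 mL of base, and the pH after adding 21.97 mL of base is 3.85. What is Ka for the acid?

21.97 mL is half of the equivalence volume, so this is the half-equivalence point where [HA] = [A^-].
At half-equivalence pH = pKa, so pKa = 3.85.
Ka = 10^(-3.85) = 1.4 x 10^-4.

1.4 x 10^-4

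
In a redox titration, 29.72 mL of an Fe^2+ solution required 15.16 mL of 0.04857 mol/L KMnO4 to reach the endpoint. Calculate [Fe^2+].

0.124 M

n(KMnO4) = 0.04857 x 0.01516 = 0.0007363 mol.
From the balanced equation, 1 mol KMnO4 reacts with 5 mol Fe^2+, so n(Fe^2+) = 0.0007363 x 5/1 = 0.003682 mol.
[Fe^2+] = 0.003682 / 0.02972 L = 0.124 M.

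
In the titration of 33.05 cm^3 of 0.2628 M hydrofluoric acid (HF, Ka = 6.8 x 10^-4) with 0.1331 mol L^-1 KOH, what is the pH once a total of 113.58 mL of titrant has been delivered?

12.64

n(acid) = 0.2628 x 0.03305 = 0.008686 mol; n(KOH) added = 0.1331 x 0.1136 = 0.01512 mol.
Base is in excess by 0.01512 - 0.008686 = 0.006432 mol in a total volume of 0.1466 L.
[OH^-] = 0.006432/0.1466 = 0.04387 M, so pOH = 1.36 and pH = 14.00 - 1.36 = 12.64.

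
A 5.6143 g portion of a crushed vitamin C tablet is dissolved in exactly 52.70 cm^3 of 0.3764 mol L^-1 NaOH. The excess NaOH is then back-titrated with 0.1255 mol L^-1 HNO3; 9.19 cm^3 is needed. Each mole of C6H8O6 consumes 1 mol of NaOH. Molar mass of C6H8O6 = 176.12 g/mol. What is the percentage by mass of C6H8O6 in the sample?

Total n(NaOH) added = 0.3764 x 0.05270 = 0.01984 mol.
n(HNO3) used = 0.1255 x 0.009190 = 0.001153 mol, which equals the excess n(NaOH).
So n(NaOH) consumed by the sample = 0.01984 - 0.001153 = 0.01868 mol.
n(C6H8O6) = 0.01868 / 1 = 0.01868 mol.
mass C6H8O6 = 0.01868 x 176.12 = 3.290 g, so %C6H8O6 = 3.290/5.6143 x 100 = 58.6%.

58.6%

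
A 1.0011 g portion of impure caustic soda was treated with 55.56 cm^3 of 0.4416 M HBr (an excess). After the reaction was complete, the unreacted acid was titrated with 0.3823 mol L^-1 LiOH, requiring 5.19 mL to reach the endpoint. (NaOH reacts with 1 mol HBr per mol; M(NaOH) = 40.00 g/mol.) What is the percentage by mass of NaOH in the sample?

90.1%

Total n(HBr) added = 0.4416 x 0.05556 = 0.02454 mol.
n(LiOH) used = 0.3823 x 0.005190 = 0.001984 mol, which equals the excess n(HBr).
So n(HBr) consumed by the sample = 0.02454 - 0.001984 = 0.02255 mol.
n(NaOH) = 0.02255 / 1 = 0.02255 mol.
mass NaOH = 0.02255 x 40.00 = 0.9020 g, so %NaOH = 0.9020/1.0011 x 100 = 90.1%.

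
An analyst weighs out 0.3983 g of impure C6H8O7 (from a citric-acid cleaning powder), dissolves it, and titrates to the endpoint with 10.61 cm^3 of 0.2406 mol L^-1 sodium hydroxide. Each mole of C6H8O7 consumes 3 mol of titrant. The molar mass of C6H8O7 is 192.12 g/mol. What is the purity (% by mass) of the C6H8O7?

41.0%

n(NaOH) = 0.2406 x 0.01061 = 0.002553 mol.
n(C6H8O7) = 0.002553 / 3 = 0.0008509 mol.
mass of C6H8O7 = 0.0008509 x 192.12 = 0.1635 g.
% purity = 0.1635 / 0.3983 x 100 = 41.0%.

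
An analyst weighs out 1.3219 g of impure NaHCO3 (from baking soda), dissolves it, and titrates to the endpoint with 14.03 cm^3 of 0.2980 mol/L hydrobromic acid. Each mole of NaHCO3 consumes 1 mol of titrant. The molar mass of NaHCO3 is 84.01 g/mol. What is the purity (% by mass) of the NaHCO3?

n(HBr) = 0.2980 x 0.01403 = 0.004181 mol.
n(NaHCO3) = 0.004181 / 1 = 0.004181 mol.
mass of NaHCO3 = 0.004181 x 84.01 = 0.3512 g.
% purity = 0.3512 / 1.3219 x 100 = 26.6%.

26.6%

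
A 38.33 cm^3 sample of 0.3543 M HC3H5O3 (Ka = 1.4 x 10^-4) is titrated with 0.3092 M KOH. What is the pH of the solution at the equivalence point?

8.54

n(HC3H5O3) = 0.3543 x 0.03833 = 0.01358 mol; V(KOH) at equivalence = 0.01358/0.3092 = 0.04392 L.
At equivalence all the acid is converted to C3H5O3-; total volume = 0.03833 + 0.04392 = 0.08225 L, so [C3H5O3-] = 0.01358/0.08225 = 0.1651 M.
Kb = Kw/Ka = 1.0e-14 / 1.4 x 10^-4 = 7.14e-11.
[OH^-] = sqrt(Kb x [C3H5O3-]) = sqrt(7.14e-11 x 0.1651) = 3.43e-6 M.
pOH = 5.46, so pH = 14.00 - 5.46 = 8.54.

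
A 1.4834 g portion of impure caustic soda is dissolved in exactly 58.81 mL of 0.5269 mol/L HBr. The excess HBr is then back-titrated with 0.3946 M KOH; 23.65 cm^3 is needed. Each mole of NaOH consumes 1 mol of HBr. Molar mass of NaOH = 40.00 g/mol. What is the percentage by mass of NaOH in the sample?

58.4%

Total n(HBr) added = 0.5269 x 0.05881 = 0.03099 mol.
n(KOH) used = 0.3946 x 0.02365 = 0.009332 mol, which equals the excess n(HBr).
So n(HBr) consumed by the sample = 0.03099 - 0.009332 = 0.02165 mol.
n(NaOH) = 0.02165 / 1 = 0.02165 mol.
mass NaOH = 0.02165 x 40.00 = 0.8662 g, so %NaOH = 0.8662/1.4834 x 100 = 58.4%.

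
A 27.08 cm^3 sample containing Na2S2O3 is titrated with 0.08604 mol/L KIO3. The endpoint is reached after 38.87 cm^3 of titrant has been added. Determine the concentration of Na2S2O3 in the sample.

0.741 M

n(KIO3) = 0.08604 x 0.03887 = 0.003344 mol.
From the balanced equation, 1 mol KIO3 reacts with 6 mol Na2S2O3, so n(Na2S2O3) = 0.003344 x 6/1 = 0.02007 mol.
[Na2S2O3] = 0.02007 / 0.02708 L = 0.741 M.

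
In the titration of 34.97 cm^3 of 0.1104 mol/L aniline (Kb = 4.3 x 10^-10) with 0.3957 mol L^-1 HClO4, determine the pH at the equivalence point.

n(C6H5NH2) = 0.1104 x 0.03497 = 0.003861 mol; V(HClO4) at equivalence = 0.003861/0.3957 = 0.009757 L.
At equivalence the base is fully converted to C6H5NH3+; total volume = 0.04473 L, so [C6H5NH3+] = 0.003861/0.04473 = 0.08632 M.
Ka(C6H5NH3+) = Kw/Kb = 1.0e-14 / 4.3 x 10^-10 = 2.33e-5.
[H^+] = sqrt(Ka x [C6H5NH3+]) = sqrt(2.33e-5 x 0.08632) = 0.00142 M.
pH = -log(0.00142) = 2.85.

2.85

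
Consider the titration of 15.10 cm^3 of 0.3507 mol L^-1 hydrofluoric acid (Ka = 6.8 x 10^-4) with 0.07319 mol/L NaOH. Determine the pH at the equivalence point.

7.97

n(HF) = 0.3507 x 0.01510 = 0.005296 mol; V(NaOH) at equivalence = 0.005296/0.07319 = 0.07235 L.
At equivalence all the acid is converted to F-; total volume = 0.01510 + 0.07235 = 0.08745 L, so [F-] = 0.005296/0.08745 = 0.06055 M.
Kb = Kw/Ka = 1.0e-14 / 6.8 x 10^-4 = 1.47e-11.
[OH^-] = sqrt(Kb x [F-]) = sqrt(1.47e-11 x 0.06055) = 9.44e-7 M.
pOH = 6.03, so pH = 14.00 - 6.03 = 7.97.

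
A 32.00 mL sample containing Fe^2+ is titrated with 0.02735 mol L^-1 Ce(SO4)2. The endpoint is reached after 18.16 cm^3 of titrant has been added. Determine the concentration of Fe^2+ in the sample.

n(Ce(SO4)2) = 0.02735 x 0.01816 = 0.0004967 mol.
From the balanced equation, 1 mol Ce(SO4)2 reacts with 1 mol Fe^2+, so n(Fe^2+) = 0.0004967 x 1/1 = 0.0004967 mol.
[Fe^2+] = 0.0004967 / 0.03200 L = 0.0155 M.

0.0155 M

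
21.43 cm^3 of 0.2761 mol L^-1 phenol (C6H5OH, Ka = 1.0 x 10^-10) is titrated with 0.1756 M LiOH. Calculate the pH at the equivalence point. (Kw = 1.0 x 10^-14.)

n(C6H5OH) = 0.2761 x 0.02143 = 0.005917 mol; V(LiOH) at equivalence = 0.005917/0.1756 = 0.03369 L.
At equivalence all the acid is converted to C6H5O-; total volume = 0.02143 + 0.03369 = 0.05512 L, so [C6H5O-] = 0.005917/0.05512 = 0.1073 M.
Kb = Kw/Ka = 1.0e-14 / 1.0 x 10^-10 = 0.000100.
[OH^-] = sqrt(Kb x [C6H5O-]) = sqrt(0.000100 x 0.1073) = 0.00328 M.
pOH = 2.48, so pH = 14.00 - 2.48 = 11.52.

11.52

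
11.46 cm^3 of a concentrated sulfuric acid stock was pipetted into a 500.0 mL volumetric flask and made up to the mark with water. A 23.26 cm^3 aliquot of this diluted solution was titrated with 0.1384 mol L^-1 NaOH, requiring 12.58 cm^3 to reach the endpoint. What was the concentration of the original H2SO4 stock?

1.63 M

n(NaOH) = 0.1384 x 0.01258 = 0.001741 mol.
n(H2SO4) in the aliquot = 0.001741 x 1/2 = 0.0008705 mol.
[diluted H2SO4] = 0.0008705 / 0.02326 = 0.03743 M.
Dilution factor = 500.0/11.46 = 43.63, so [stock] = 0.03743 x 43.63 = 1.63 M.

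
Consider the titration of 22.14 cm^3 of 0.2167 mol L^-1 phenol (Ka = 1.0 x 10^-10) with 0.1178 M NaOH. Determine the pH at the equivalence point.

11.44

n(C6H5OH) = 0.2167 x 0.02214 = 0.004798 mol; V(NaOH) at equivalence = 0.004798/0.1178 = 0.04073 L.
At equivalence all the acid is converted to C6H5O-; total volume = 0.02214 + 0.04073 = 0.06287 L, so [C6H5O-] = 0.004798/0.06287 = 0.07631 M.
Kb = Kw/Ka = 1.0e-14 / 1.0 x 10^-10 = 0.000100.
[OH^-] = sqrt(Kb x [C6H5O-]) = sqrt(0.000100 x 0.07631) = 0.00276 M.
pOH = 2.56, so pH = 14.00 - 2.56 = 11.44.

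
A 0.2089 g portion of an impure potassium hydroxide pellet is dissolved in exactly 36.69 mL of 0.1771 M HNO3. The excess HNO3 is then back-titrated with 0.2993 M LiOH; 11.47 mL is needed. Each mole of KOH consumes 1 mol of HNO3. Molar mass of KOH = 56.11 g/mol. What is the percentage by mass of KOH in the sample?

Total n(HNO3) added = 0.1771 x 0.03669 = 0.006498 mol.
n(LiOH) used = 0.2993 x 0.01147 = 0.003433 mol, which equals the excess n(HNO3).
So n(HNO3) consumed by the sample = 0.006498 - 0.003433 = 0.003065 mol.
n(KOH) = 0.003065 / 1 = 0.003065 mol.
mass KOH = 0.003065 x 56.11 = 0.1720 g, so %KOH = 0.1720/0.2089 x 100 = 82.3%.

82.3%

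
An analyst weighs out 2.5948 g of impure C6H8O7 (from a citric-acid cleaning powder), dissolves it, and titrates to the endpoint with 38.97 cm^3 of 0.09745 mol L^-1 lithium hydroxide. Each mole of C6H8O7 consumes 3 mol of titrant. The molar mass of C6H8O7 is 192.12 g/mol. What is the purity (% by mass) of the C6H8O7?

n(LiOH) = 0.09745 x 0.03897 = 0.003798 mol.
n(C6H8O7) = 0.003798 / 3 = 0.001266 mol.
mass of C6H8O7 = 0.001266 x 192.12 = 0.2432 g.
% purity = 0.2432 / 2.5948 x 100 = 9.37%.

9.37%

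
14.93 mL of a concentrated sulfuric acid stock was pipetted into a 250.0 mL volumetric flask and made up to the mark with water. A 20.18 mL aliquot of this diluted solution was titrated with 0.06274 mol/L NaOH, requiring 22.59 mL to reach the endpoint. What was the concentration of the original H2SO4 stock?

0.588 M

n(NaOH) = 0.06274 x 0.02259 = 0.001417 mol.
n(H2SO4) in the aliquot = 0.001417 x 1/2 = 0.0007086 mol.
[diluted H2SO4] = 0.0007086 / 0.02018 = 0.03512 M.
Dilution factor = 250.0/14.93 = 16.74, so [stock] = 0.03512 x 16.74 = 0.588 M.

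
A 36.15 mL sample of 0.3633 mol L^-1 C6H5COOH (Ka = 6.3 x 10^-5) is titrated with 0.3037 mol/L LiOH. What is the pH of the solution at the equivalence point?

n(C6H5COOH) = 0.3633 x 0.03615 = 0.01313 mol; V(LiOH) at equivalence = 0.01313/0.3037 = 0.04324 L.
At equivalence all the acid is converted to C6H5COO-; total volume = 0.03615 + 0.04324 = 0.07939 L, so [C6H5COO-] = 0.01313/0.07939 = 0.1654 M.
Kb = Kw/Ka = 1.0e-14 / 6.3 x 10^-5 = 1.59e-10.
[OH^-] = sqrt(Kb x [C6H5COO-]) = sqrt(1.59e-10 x 0.1654) = 5.12e-6 M.
pOH = 5.29, so pH = 14.00 - 5.29 = 8.71.

8.71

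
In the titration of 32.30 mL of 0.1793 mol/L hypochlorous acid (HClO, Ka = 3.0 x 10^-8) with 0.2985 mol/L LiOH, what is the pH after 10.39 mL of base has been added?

Initial n(HClO) = 0.1793 x 0.03230 = 0.005791 mol.
n(LiOH) added = 0.2985 x 0.01039 = 0.003101 mol, converting that many moles of HClO to ClO-.
Remaining n(HClO) = 0.002690 mol; n(ClO-) = 0.003101 mol.
By Henderson-Hasselbalch, pH = pKa + log([A^-]/[HA]) = 7.52 + log(0.003101/0.002690) = 7.52 + (+0.06) = 7.58.

7.58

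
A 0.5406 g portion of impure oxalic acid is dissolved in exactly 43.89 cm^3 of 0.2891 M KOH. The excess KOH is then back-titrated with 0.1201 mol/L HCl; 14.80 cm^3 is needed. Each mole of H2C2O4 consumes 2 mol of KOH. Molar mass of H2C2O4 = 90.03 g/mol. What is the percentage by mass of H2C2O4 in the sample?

90.9%

Total n(KOH) added = 0.2891 x 0.04389 = 0.01269 mol.
n(HCl) used = 0.1201 x 0.01480 = 0.001777 mol, which equals the excess n(KOH).
So n(KOH) consumed by the sample = 0.01269 - 0.001777 = 0.01091 mol.
n(H2C2O4) = 0.01091 / 2 = 0.005456 mol.
mass H2C2O4 = 0.005456 x 90.03 = 0.4912 g, so %H2C2O4 = 0.4912/0.5406 x 100 = 90.9%.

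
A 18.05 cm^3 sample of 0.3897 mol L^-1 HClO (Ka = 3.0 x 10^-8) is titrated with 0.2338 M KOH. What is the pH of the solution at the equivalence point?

n(HClO) = 0.3897 x 0.01805 = 0.007034 mol; V(KOH) at equivalence = 0.007034/0.2338 = 0.03009 L.
At equivalence all the acid is converted to ClO-; total volume = 0.01805 + 0.03009 = 0.04814 L, so [ClO-] = 0.007034/0.04814 = 0.1461 M.
Kb = Kw/Ka = 1.0e-14 / 3.0 x 10^-8 = 3.33e-7.
[OH^-] = sqrt(Kb x [ClO-]) = sqrt(3.33e-7 x 0.1461) = 0.000221 M.
pOH = 3.66, so pH = 14.00 - 3.66 = 10.34.

10.34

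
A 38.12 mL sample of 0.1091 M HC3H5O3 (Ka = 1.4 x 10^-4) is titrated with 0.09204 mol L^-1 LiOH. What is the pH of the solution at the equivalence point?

n(HC3H5O3) = 0.1091 x 0.03812 = 0.004159 mol; V(LiOH) at equivalence = 0.004159/0.09204 = 0.04519 L.
At equivalence all the acid is converted to C3H5O3-; total volume = 0.03812 + 0.04519 = 0.08331 L, so [C3H5O3-] = 0.004159/0.08331 = 0.04992 M.
Kb = Kw/Ka = 1.0e-14 / 1.4 x 10^-4 = 7.14e-11.
[OH^-] = sqrt(Kb x [C3H5O3-]) = sqrt(7.14e-11 x 0.04992) = 1.89e-6 M.
pOH = 5.72, so pH = 14.00 - 5.72 = 8.28.

8.28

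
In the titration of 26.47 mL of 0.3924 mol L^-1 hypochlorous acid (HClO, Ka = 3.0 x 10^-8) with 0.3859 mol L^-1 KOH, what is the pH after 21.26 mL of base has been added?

Initial n(HClO) = 0.3924 x 0.02647 = 0.01039 mol.
n(KOH) added = 0.3859 x 0.02126 = 0.008204 mol, converting that many moles of HClO to ClO-.
Remaining n(HClO) = 0.002183 mol; n(ClO-) = 0.008204 mol.
By Henderson-Hasselbalch, pH = pKa + log([A^-]/[HA]) = 7.52 + log(0.008204/0.002183) = 7.52 + (+0.58) = 8.10.

8.10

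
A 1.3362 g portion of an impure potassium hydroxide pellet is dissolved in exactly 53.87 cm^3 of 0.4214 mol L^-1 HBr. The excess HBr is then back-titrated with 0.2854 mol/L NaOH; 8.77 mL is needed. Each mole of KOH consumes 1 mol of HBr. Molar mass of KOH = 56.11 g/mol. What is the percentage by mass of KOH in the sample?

Total n(HBr) added = 0.4214 x 0.05387 = 0.02270 mol.
n(NaOH) used = 0.2854 x 0.008770 = 0.002503 mol, which equals the excess n(HBr).
So n(HBr) consumed by the sample = 0.02270 - 0.002503 = 0.02020 mol.
n(KOH) = 0.02020 / 1 = 0.02020 mol.
mass KOH = 0.02020 x 56.11 = 1.133 g, so %KOH = 1.133/1.3362 x 100 = 84.8%.

84.8%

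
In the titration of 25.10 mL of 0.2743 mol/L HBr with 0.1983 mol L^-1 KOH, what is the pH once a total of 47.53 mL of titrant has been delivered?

12.54

n(acid) = 0.2743 x 0.02510 = 0.006885 mol; n(KOH) added = 0.1983 x 0.04753 = 0.009425 mol.
Base is in excess by 0.009425 - 0.006885 = 0.002540 mol in a total volume of 0.07263 L.
[OH^-] = 0.002540/0.07263 = 0.03498 M, so pOH = 1.46 and pH = 14.00 - 1.46 = 12.54.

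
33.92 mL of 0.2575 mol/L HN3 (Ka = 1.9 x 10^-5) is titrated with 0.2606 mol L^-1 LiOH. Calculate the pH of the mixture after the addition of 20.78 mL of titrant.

Initial n(HN3) = 0.2575 x 0.03392 = 0.008734 mol.
n(LiOH) added = 0.2606 x 0.02078 = 0.005415 mol, converting that many moles of HN3 to N3-.
Remaining n(HN3) = 0.003319 mol; n(N3-) = 0.005415 mol.
By Henderson-Hasselbalch, pH = pKa + log([A^-]/[HA]) = 4.72 + log(0.005415/0.003319) = 4.72 + (+0.21) = 4.93.

4.93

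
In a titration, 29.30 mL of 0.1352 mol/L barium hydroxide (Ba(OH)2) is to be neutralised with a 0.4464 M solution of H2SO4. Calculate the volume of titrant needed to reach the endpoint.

8.87 mL

n(Ba(OH)2) = 0.1352 mol/L x 0.02930 L = 0.003961 mol.
At equivalence n(H2SO4) = n(Ba(OH)2) = 0.003961 mol.
V(H2SO4) = 0.003961 / 0.4464 = 0.008874 L = 8.87 mL.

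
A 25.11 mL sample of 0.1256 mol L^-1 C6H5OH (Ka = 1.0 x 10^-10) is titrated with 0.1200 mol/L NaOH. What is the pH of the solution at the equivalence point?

11.39

n(C6H5OH) = 0.1256 x 0.02511 = 0.003154 mol; V(NaOH) at equivalence = 0.003154/0.1200 = 0.02628 L.
At equivalence all the acid is converted to C6H5O-; total volume = 0.02511 + 0.02628 = 0.05139 L, so [C6H5O-] = 0.003154/0.05139 = 0.06137 M.
Kb = Kw/Ka = 1.0e-14 / 1.0 x 10^-10 = 0.000100.
[OH^-] = sqrt(Kb x [C6H5O-]) = sqrt(0.000100 x 0.06137) = 0.00248 M.
pOH = 2.61, so pH = 14.00 - 2.61 = 11.39.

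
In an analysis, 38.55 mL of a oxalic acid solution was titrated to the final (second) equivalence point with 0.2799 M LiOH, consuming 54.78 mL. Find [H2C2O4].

0.199 M

n(LiOH) = 0.2799 x 0.05478 = 0.01533 mol.
At the final (second) equivalence point, 2 mol OH^- react per mol H2C2O4, so n(H2C2O4) = 0.01533 / 2 = 0.007666 mol.
[H2C2O4] = 0.007666 / 0.03855 L = 0.199 M.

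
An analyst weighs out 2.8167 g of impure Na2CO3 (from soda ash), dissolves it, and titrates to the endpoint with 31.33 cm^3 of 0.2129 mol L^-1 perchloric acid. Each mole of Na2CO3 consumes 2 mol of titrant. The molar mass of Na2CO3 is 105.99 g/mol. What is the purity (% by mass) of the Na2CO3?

12.5%

n(HClO4) = 0.2129 x 0.03133 = 0.006670 mol.
n(Na2CO3) = 0.006670 / 2 = 0.003335 mol.
mass of Na2CO3 = 0.003335 x 105.99 = 0.3535 g.
% purity = 0.3535 / 2.8167 x 100 = 12.5%.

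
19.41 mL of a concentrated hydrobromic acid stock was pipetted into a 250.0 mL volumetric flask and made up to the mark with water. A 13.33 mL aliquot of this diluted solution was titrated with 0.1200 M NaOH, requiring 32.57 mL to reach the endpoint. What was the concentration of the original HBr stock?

n(NaOH) = 0.1200 x 0.03257 = 0.003908 mol.
n(HBr) in the aliquot = 0.003908 mol.
[diluted HBr] = 0.003908 / 0.01333 = 0.2932 M.
Dilution factor = 250.0/19.41 = 12.88, so [stock] = 0.2932 x 12.88 = 3.78 M.

3.78 M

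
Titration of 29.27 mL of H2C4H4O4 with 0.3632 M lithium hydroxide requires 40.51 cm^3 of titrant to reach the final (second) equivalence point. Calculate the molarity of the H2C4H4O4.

0.251 M

n(LiOH) = 0.3632 x 0.04051 = 0.01471 mol.
At the final (second) equivalence point, 2 mol OH^- react per mol H2C4H4O4, so n(H2C4H4O4) = 0.01471 / 2 = 0.007357 mol.
[H2C4H4O4] = 0.007357 / 0.02927 L = 0.251 M.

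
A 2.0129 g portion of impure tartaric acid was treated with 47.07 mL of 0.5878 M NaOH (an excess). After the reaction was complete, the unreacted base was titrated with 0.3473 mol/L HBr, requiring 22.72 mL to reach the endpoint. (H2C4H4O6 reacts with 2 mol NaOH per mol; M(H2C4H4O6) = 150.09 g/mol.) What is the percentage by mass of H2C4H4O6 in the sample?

73.7%

Total n(NaOH) added = 0.5878 x 0.04707 = 0.02767 mol.
n(HBr) used = 0.3473 x 0.02272 = 0.007891 mol, which equals the excess n(NaOH).
So n(NaOH) consumed by the sample = 0.02767 - 0.007891 = 0.01978 mol.
n(H2C4H4O6) = 0.01978 / 2 = 0.009889 mol.
mass H2C4H4O6 = 0.009889 x 150.09 = 1.484 g, so %H2C4H4O6 = 1.484/2.0129 x 100 = 73.7%.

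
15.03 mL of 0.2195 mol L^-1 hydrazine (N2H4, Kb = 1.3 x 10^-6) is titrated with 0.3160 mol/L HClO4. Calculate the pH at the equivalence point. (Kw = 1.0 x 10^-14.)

4.50

n(N2H4) = 0.2195 x 0.01503 = 0.003299 mol; V(HClO4) at equivalence = 0.003299/0.3160 = 0.01044 L.
At equivalence the base is fully converted to N2H5+; total volume = 0.02547 L, so [N2H5+] = 0.003299/0.02547 = 0.1295 M.
Ka(N2H5+) = Kw/Kb = 1.0e-14 / 1.3 x 10^-6 = 7.69e-9.
[H^+] = sqrt(Ka x [N2H5+]) = sqrt(7.69e-9 x 0.1295) = 3.16e-5 M.
pH = -log(3.16e-5) = 4.50.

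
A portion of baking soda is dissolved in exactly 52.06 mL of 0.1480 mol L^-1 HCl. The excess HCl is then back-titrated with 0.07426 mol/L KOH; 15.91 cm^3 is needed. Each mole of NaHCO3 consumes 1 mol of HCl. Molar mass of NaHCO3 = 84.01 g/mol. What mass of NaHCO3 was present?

Total n(HCl) added = 0.1480 x 0.05206 = 0.007705 mol.
n(KOH) used = 0.07426 x 0.01591 = 0.001181 mol, which equals the excess n(HCl).
So n(HCl) consumed by the sample = 0.007705 - 0.001181 = 0.006523 mol.
n(NaHCO3) = 0.006523 / 1 = 0.006523 mol.
mass = 0.006523 mol x 84.01 g/mol = 0.548 g.

0.548 g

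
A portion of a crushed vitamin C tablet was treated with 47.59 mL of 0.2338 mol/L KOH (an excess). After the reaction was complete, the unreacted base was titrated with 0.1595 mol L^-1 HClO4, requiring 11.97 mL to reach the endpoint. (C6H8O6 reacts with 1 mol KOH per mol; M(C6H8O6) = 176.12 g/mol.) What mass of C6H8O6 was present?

1.62 g

Total n(KOH) added = 0.2338 x 0.04759 = 0.01113 mol.
n(HClO4) used = 0.1595 x 0.01197 = 0.001909 mol, which equals the excess n(KOH).
So n(KOH) consumed by the sample = 0.01113 - 0.001909 = 0.009217 mol.
n(C6H8O6) = 0.009217 / 1 = 0.009217 mol.
mass = 0.009217 mol x 176.12 g/mol = 1.62 g.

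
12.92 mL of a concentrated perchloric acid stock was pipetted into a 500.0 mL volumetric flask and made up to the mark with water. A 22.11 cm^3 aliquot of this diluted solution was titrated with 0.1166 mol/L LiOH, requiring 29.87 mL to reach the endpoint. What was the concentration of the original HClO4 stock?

6.10 M

n(LiOH) = 0.1166 x 0.02987 = 0.003483 mol.
n(HClO4) in the aliquot = 0.003483 mol.
[diluted HClO4] = 0.003483 / 0.02211 = 0.1575 M.
Dilution factor = 500.0/12.92 = 38.70, so [stock] = 0.1575 x 38.70 = 6.10 M.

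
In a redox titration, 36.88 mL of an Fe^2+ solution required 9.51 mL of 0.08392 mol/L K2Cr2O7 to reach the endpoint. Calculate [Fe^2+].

0.130 M

n(K2Cr2O7) = 0.08392 x 0.009510 = 0.0007981 mol.
From the balanced equation, 1 mol K2Cr2O7 reacts with 6 mol Fe^2+, so n(Fe^2+) = 0.0007981 x 6/1 = 0.004788 mol.
[Fe^2+] = 0.004788 / 0.03688 L = 0.130 M.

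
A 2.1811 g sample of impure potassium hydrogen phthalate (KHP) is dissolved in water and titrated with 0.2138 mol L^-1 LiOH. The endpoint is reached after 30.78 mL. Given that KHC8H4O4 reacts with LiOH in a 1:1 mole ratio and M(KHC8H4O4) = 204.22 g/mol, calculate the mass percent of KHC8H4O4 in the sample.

n(LiOH) = 0.2138 x 0.03078 = 0.006581 mol.
n(KHC8H4O4) = 0.006581 / 1 = 0.006581 mol.
mass of KHC8H4O4 = 0.006581 x 204.22 = 1.344 g.
% purity = 1.344 / 2.1811 x 100 = 61.6%.

61.6%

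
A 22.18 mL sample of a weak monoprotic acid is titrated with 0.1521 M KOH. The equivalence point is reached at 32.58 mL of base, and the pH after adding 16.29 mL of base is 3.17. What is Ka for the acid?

16.29 mL is half of the equivalence volume, so this is the half-equivalence point where [HA] = [A^-].
At half-equivalence pH = pKa, so pKa = 3.17.
Ka = 10^(-3.17) = 6.8 x 10^-4.

6.8 x 10^-4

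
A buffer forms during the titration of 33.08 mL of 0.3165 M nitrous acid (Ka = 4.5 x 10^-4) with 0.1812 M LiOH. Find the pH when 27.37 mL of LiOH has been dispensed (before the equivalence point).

3.30

Initial n(HNO2) = 0.3165 x 0.03308 = 0.01047 mol.
n(LiOH) added = 0.1812 x 0.02737 = 0.004959 mol, converting that many moles of HNO2 to NO2-.
Remaining n(HNO2) = 0.005510 mol; n(NO2-) = 0.004959 mol.
By Henderson-Hasselbalch, pH = pKa + log([A^-]/[HA]) = 3.35 + log(0.004959/0.005510) = 3.35 + (-0.05) = 3.30.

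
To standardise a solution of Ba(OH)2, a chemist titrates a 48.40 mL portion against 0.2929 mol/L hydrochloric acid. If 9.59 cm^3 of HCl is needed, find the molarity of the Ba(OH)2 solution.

0.0290 M

n(HCl) delivered = 0.2929 x 0.009590 = 0.002809 mol.
The reaction is 1 Ba(OH)2 + 2 HCl, so n(Ba(OH)2) = 0.002809 x 1/2 = 0.001404 mol.
[Ba(OH)2] = 0.001404 mol / 0.04840 L = 0.0290 M.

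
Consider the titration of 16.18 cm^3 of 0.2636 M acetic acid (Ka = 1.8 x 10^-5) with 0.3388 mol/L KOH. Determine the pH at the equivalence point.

n(CH3COOH) = 0.2636 x 0.01618 = 0.004265 mol; V(KOH) at equivalence = 0.004265/0.3388 = 0.01259 L.
At equivalence all the acid is converted to CH3COO-; total volume = 0.01618 + 0.01259 = 0.02877 L, so [CH3COO-] = 0.004265/0.02877 = 0.1483 M.
Kb = Kw/Ka = 1.0e-14 / 1.8 x 10^-5 = 5.56e-10.
[OH^-] = sqrt(Kb x [CH3COO-]) = sqrt(5.56e-10 x 0.1483) = 9.08e-6 M.
pOH = 5.04, so pH = 14.00 - 5.04 = 8.96.

8.96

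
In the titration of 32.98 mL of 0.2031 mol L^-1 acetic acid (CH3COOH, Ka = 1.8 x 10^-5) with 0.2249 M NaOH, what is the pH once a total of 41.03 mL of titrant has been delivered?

12.53

n(acid) = 0.2031 x 0.03298 = 0.006698 mol; n(NaOH) added = 0.2249 x 0.04103 = 0.009228 mol.
Base is in excess by 0.009228 - 0.006698 = 0.002529 mol in a total volume of 0.07401 L.
[OH^-] = 0.002529/0.07401 = 0.03418 M, so pOH = 1.47 and pH = 14.00 - 1.47 = 12.53.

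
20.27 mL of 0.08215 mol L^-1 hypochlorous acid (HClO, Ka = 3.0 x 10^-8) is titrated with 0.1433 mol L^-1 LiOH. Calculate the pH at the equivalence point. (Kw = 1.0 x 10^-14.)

10.12

n(HClO) = 0.08215 x 0.02027 = 0.001665 mol; V(LiOH) at equivalence = 0.001665/0.1433 = 0.01162 L.
At equivalence all the acid is converted to ClO-; total volume = 0.02027 + 0.01162 = 0.03189 L, so [ClO-] = 0.001665/0.03189 = 0.05222 M.
Kb = Kw/Ka = 1.0e-14 / 3.0 x 10^-8 = 3.33e-7.
[OH^-] = sqrt(Kb x [ClO-]) = sqrt(3.33e-7 x 0.05222) = 0.000132 M.
pOH = 3.88, so pH = 14.00 - 3.88 = 10.12.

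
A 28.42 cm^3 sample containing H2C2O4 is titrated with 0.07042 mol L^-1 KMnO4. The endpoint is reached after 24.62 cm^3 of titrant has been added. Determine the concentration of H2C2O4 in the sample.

n(KMnO4) = 0.07042 x 0.02462 = 0.001734 mol.
From the balanced equation, 2 mol KMnO4 reacts with 5 mol H2C2O4, so n(H2C2O4) = 0.001734 x 5/2 = 0.004334 mol.
[H2C2O4] = 0.004334 / 0.02842 L = 0.153 M.

0.153 M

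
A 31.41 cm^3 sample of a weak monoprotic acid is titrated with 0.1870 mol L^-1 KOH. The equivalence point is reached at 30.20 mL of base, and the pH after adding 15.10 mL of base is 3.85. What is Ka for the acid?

1.4 x 10^-4

15.10 mL is half of the equivalence volume, so this is the half-equivalence point where [HA] = [A^-].
At half-equivalence pH = pKa, so pKa = 3.85.
Ka = 10^(-3.85) = 1.4 x 10^-4.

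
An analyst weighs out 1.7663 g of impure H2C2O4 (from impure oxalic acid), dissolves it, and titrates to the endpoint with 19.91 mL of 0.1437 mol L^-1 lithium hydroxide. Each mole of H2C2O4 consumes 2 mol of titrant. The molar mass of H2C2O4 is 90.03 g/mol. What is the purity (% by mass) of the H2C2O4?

7.29%

n(LiOH) = 0.1437 x 0.01991 = 0.002861 mol.
n(H2C2O4) = 0.002861 / 2 = 0.001431 mol.
mass of H2C2O4 = 0.001431 x 90.03 = 0.1288 g.
% purity = 0.1288 / 1.7663 x 100 = 7.29%.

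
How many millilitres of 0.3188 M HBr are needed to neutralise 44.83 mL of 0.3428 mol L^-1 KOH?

48.2 mL

n(KOH) = 0.3428 mol/L x 0.04483 L = 0.01537 mol.
At equivalence n(HBr) = n(KOH) = 0.01537 mol.
V(HBr) = 0.01537 / 0.3188 = 0.04820 L = 48.2 mL.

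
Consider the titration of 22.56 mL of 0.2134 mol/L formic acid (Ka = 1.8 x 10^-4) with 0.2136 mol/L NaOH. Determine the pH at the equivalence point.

n(HCOOH) = 0.2134 x 0.02256 = 0.004814 mol; V(NaOH) at equivalence = 0.004814/0.2136 = 0.02254 L.
At equivalence all the acid is converted to HCOO-; total volume = 0.02256 + 0.02254 = 0.04510 L, so [HCOO-] = 0.004814/0.04510 = 0.1067 M.
Kb = Kw/Ka = 1.0e-14 / 1.8 x 10^-4 = 5.56e-11.
[OH^-] = sqrt(Kb x [HCOO-]) = sqrt(5.56e-11 x 0.1067) = 2.44e-6 M.
pOH = 5.61, so pH = 14.00 - 5.61 = 8.39.

8.39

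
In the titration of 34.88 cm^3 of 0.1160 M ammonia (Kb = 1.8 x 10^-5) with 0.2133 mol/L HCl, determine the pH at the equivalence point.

5.19

n(NH3) = 0.1160 x 0.03488 = 0.004046 mol; V(HCl) at equivalence = 0.004046/0.2133 = 0.01897 L.
At equivalence the base is fully converted to NH4+; total volume = 0.05385 L, so [NH4+] = 0.004046/0.05385 = 0.07514 M.
Ka(NH4+) = Kw/Kb = 1.0e-14 / 1.8 x 10^-5 = 5.56e-10.
[H^+] = sqrt(Ka x [NH4+]) = sqrt(5.56e-10 x 0.07514) = 6.46e-6 M.
pH = -log(6.46e-6) = 5.19.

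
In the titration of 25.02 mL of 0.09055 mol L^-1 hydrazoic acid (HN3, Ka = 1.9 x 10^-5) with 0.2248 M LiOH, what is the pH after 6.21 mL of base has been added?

4.93

Initial n(HN3) = 0.09055 x 0.02502 = 0.002266 mol.
n(LiOH) added = 0.2248 x 0.006210 = 0.001396 mol, converting that many moles of HN3 to N3-.
Remaining n(HN3) = 0.0008696 mol; n(N3-) = 0.001396 mol.
By Henderson-Hasselbalch, pH = pKa + log([A^-]/[HA]) = 4.72 + log(0.001396/0.0008696) = 4.72 + (+0.21) = 4.93.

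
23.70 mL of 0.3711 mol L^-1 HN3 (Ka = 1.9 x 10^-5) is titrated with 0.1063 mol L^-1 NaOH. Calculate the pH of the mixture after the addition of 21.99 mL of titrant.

4.28

Initial n(HN3) = 0.3711 x 0.02370 = 0.008795 mol.
n(NaOH) added = 0.1063 x 0.02199 = 0.002338 mol, converting that many moles of HN3 to N3-.
Remaining n(HN3) = 0.006458 mol; n(N3-) = 0.002338 mol.
By Henderson-Hasselbalch, pH = pKa + log([A^-]/[HA]) = 4.72 + log(0.002338/0.006458) = 4.72 + (-0.44) = 4.28.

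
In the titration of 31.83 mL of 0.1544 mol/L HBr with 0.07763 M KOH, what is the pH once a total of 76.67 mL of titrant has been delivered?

11.98

n(acid) = 0.1544 x 0.03183 = 0.004915 mol; n(KOH) added = 0.07763 x 0.07667 = 0.005952 mol.
Base is in excess by 0.005952 - 0.004915 = 0.001037 mol in a total volume of 0.1085 L.
[OH^-] = 0.001037/0.1085 = 0.009561 M, so pOH = 2.02 and pH = 14.00 - 2.02 = 11.98.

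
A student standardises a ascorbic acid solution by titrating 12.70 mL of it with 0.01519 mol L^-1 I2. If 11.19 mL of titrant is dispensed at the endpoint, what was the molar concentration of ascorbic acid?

n(I2) = 0.01519 x 0.01119 = 0.0001700 mol.
From the balanced equation, 1 mol I2 reacts with 1 mol ascorbic acid, so n(ascorbic acid) = 0.0001700 x 1/1 = 0.0001700 mol.
[ascorbic acid] = 0.0001700 / 0.01270 L = 0.0134 M.

0.0134 M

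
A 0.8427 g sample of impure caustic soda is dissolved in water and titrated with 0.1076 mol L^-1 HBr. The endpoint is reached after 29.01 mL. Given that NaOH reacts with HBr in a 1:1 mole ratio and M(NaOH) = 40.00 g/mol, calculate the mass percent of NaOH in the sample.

n(HBr) = 0.1076 x 0.02901 = 0.003121 mol.
n(NaOH) = 0.003121 / 1 = 0.003121 mol.
mass of NaOH = 0.003121 x 40.00 = 0.1249 g.
% purity = 0.1249 / 0.8427 x 100 = 14.8%.

14.8%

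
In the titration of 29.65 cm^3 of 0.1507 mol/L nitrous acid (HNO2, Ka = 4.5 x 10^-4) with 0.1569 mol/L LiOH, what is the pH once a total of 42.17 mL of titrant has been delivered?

12.48

n(acid) = 0.1507 x 0.02965 = 0.004468 mol; n(LiOH) added = 0.1569 x 0.04217 = 0.006616 mol.
Base is in excess by 0.006616 - 0.004468 = 0.002148 mol in a total volume of 0.07182 L.
[OH^-] = 0.002148/0.07182 = 0.02991 M, so pOH = 1.52 and pH = 14.00 - 1.52 = 12.48.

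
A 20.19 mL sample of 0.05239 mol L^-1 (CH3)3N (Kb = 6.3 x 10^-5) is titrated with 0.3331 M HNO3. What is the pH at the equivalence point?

5.57

n((CH3)3N) = 0.05239 x 0.02019 = 0.001058 mol; V(HNO3) at equivalence = 0.001058/0.3331 = 0.003175 L.
At equivalence the base is fully converted to (CH3)3NH+; total volume = 0.02337 L, so [(CH3)3NH+] = 0.001058/0.02337 = 0.04527 M.
Ka((CH3)3NH+) = Kw/Kb = 1.0e-14 / 6.3 x 10^-5 = 1.59e-10.
[H^+] = sqrt(Ka x [(CH3)3NH+]) = sqrt(1.59e-10 x 0.04527) = 2.68e-6 M.
pH = -log(2.68e-6) = 5.57.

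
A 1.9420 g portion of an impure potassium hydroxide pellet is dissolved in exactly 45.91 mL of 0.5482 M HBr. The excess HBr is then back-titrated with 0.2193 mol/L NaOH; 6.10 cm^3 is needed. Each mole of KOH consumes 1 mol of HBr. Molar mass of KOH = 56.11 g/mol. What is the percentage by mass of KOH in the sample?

Total n(HBr) added = 0.5482 x 0.04591 = 0.02517 mol.
n(NaOH) used = 0.2193 x 0.006100 = 0.001338 mol, which equals the excess n(HBr).
So n(HBr) consumed by the sample = 0.02517 - 0.001338 = 0.02383 mol.
n(KOH) = 0.02383 / 1 = 0.02383 mol.
mass KOH = 0.02383 x 56.11 = 1.337 g, so %KOH = 1.337/1.9420 x 100 = 68.9%.

68.9%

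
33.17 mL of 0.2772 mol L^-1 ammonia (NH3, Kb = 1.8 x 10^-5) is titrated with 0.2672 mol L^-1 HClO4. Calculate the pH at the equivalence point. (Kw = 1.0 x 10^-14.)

5.06

n(NH3) = 0.2772 x 0.03317 = 0.009195 mol; V(HClO4) at equivalence = 0.009195/0.2672 = 0.03441 L.
At equivalence the base is fully converted to NH4+; total volume = 0.06758 L, so [NH4+] = 0.009195/0.06758 = 0.1361 M.
Ka(NH4+) = Kw/Kb = 1.0e-14 / 1.8 x 10^-5 = 5.56e-10.
[H^+] = sqrt(Ka x [NH4+]) = sqrt(5.56e-10 x 0.1361) = 8.69e-6 M.
pH = -log(8.69e-6) = 5.06.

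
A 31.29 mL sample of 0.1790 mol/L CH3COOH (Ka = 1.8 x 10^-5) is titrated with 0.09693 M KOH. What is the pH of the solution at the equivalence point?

n(CH3COOH) = 0.1790 x 0.03129 = 0.005601 mol; V(KOH) at equivalence = 0.005601/0.09693 = 0.05778 L.
At equivalence all the acid is converted to CH3COO-; total volume = 0.03129 + 0.05778 = 0.08907 L, so [CH3COO-] = 0.005601/0.08907 = 0.06288 M.
Kb = Kw/Ka = 1.0e-14 / 1.8 x 10^-5 = 5.56e-10.
[OH^-] = sqrt(Kb x [CH3COO-]) = sqrt(5.56e-10 x 0.06288) = 5.91e-6 M.
pOH = 5.23, so pH = 14.00 - 5.23 = 8.77.

8.77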